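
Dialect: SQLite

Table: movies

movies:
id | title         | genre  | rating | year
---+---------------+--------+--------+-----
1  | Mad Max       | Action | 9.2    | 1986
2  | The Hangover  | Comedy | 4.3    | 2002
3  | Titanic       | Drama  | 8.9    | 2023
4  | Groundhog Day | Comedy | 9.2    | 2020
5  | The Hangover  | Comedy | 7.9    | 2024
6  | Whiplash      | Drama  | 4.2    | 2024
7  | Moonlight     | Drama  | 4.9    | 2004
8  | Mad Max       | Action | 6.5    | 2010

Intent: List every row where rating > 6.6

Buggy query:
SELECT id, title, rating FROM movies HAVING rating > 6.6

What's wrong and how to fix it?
Bug: HAVING filters the output of aggregation, but this query has no GROUP BY and no aggregate functions, so SQLite rejects it (HAVING clause on a non-aggregate query); the condition here is per row

Fix: Replace HAVING with WHERE since the condition applies to individual rows

Corrected query:
SELECT id, title, rating FROM movies WHERE rating > 6.6

Result:
id | title         | rating
---+---------------+-------
1  | Mad Max       | 9.2   
3  | Titanic       | 8.9   
4  | Groundhog Day | 9.2   
5  | The Hangover  | 7.9   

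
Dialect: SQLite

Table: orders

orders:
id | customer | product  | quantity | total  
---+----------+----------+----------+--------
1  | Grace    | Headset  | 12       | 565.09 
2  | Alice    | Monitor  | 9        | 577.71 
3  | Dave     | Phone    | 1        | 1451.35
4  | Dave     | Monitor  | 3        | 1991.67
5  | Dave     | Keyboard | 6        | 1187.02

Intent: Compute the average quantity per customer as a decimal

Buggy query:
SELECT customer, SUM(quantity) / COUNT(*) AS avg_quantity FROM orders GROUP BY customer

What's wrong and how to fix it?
Bug: Both operands are integers, so '/' performs integer division and truncates

Fix: Multiply by 1.0 (or CAST to REAL) to force floating-point division

Corrected query:
SELECT customer, SUM(quantity) * 1.0 / COUNT(*) AS avg_quantity FROM orders GROUP BY customer

Result:
customer | avg_quantity
---------+-------------
Alice    | 9           
Dave     | 3.333333    
Grace    | 12          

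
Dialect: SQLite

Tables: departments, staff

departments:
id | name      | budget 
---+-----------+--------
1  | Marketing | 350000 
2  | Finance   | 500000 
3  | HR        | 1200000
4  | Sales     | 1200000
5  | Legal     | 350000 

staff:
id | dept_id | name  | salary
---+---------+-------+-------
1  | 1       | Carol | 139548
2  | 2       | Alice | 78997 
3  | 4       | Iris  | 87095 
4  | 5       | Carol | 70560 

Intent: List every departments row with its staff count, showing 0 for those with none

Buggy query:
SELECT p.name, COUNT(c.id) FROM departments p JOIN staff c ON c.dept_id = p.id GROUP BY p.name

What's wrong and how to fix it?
Bug: An inner join excludes parents with zero children

Fix: Switch to LEFT JOIN to retain unmatched parent rows

Corrected query:
SELECT p.name, COUNT(c.id) FROM departments p LEFT JOIN staff c ON c.dept_id = p.id GROUP BY p.name

Result:
name      | COUNT(c.id)
----------+------------
Finance   | 1          
HR        | 0          
Legal     | 1          
Marketing | 1          
Sales     | 1          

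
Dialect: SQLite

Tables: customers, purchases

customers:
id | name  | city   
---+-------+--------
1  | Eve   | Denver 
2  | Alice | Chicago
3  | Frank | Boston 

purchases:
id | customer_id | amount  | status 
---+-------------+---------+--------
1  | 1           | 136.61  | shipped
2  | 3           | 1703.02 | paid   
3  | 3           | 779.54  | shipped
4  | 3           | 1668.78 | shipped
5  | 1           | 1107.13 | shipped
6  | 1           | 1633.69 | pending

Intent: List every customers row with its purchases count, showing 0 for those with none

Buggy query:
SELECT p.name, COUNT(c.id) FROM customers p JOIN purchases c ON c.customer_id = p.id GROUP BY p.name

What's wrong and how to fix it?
Bug: An inner join excludes parents with zero children

Fix: Switch to LEFT JOIN to retain unmatched parent rows

Corrected query:
SELECT p.name, COUNT(c.id) FROM customers p LEFT JOIN purchases c ON c.customer_id = p.id GROUP BY p.name

Result:
name  | COUNT(c.id)
------+------------
Alice | 0          
Eve   | 3          
Frank | 3          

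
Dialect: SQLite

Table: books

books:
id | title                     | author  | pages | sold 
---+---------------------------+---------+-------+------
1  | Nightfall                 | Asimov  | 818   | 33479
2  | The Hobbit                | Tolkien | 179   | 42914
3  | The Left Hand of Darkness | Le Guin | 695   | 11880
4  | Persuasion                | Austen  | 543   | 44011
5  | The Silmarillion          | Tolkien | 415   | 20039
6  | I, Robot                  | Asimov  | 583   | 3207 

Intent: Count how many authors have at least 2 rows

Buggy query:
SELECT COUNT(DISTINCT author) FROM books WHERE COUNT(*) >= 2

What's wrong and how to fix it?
Bug: WHERE filters individual rows, not groups, so a group-level COUNT is invalid there

Fix: Group first with HAVING COUNT(*) >= 2, then COUNT the resulting groups

Corrected query:
SELECT COUNT(*) FROM (SELECT author FROM books GROUP BY author HAVING COUNT(*) >= 2)

Result:
COUNT(*)
--------
2       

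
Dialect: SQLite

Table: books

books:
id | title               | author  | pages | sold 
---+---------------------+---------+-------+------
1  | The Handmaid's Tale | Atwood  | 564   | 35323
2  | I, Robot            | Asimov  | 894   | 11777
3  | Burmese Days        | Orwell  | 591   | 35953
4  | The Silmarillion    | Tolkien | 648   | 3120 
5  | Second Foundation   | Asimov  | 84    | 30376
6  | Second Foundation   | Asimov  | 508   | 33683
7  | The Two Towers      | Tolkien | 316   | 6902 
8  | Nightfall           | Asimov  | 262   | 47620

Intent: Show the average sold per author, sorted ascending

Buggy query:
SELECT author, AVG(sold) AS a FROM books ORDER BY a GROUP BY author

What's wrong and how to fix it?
Bug: ORDER BY appears before GROUP BY; SQL clause order requires GROUP BY first

Fix: Move ORDER BY to the end, after GROUP BY

Corrected query:
SELECT author, AVG(sold) AS a FROM books GROUP BY author ORDER BY a

Result:
author  | a    
--------+------
Tolkien | 5011 
Asimov  | 30864
Atwood  | 35323
Orwell  | 35953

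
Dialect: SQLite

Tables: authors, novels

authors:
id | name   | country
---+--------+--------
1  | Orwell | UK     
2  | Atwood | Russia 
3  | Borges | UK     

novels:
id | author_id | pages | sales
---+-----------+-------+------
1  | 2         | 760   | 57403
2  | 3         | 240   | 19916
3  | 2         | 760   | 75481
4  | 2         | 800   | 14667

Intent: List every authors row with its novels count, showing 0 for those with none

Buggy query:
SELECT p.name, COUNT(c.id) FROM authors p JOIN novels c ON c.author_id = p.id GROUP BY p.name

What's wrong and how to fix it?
Bug: An inner join excludes parents with zero children

Fix: Switch to LEFT JOIN to retain unmatched parent rows

Corrected query:
SELECT p.name, COUNT(c.id) FROM authors p LEFT JOIN novels c ON c.author_id = p.id GROUP BY p.name

Result:
name   | COUNT(c.id)
-------+------------
Atwood | 3          
Borges | 1          
Orwell | 0          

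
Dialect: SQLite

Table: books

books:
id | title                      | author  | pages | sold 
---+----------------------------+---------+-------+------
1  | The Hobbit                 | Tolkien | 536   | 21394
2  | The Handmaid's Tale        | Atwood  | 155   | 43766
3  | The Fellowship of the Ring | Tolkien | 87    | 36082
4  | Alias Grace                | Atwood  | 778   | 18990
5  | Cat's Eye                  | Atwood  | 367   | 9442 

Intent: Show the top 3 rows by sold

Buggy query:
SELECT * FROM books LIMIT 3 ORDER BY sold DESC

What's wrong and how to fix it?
Bug: LIMIT must come after ORDER BY

Fix: Swap the clauses: ORDER BY first, then LIMIT

Corrected query:
SELECT * FROM books ORDER BY sold DESC LIMIT 3

Result:
id | title                      | author  | pages | sold 
---+----------------------------+---------+-------+------
2  | The Handmaid's Tale        | Atwood  | 155   | 43766
3  | The Fellowship of the Ring | Tolkien | 87    | 36082
1  | The Hobbit                 | Tolkien | 536   | 21394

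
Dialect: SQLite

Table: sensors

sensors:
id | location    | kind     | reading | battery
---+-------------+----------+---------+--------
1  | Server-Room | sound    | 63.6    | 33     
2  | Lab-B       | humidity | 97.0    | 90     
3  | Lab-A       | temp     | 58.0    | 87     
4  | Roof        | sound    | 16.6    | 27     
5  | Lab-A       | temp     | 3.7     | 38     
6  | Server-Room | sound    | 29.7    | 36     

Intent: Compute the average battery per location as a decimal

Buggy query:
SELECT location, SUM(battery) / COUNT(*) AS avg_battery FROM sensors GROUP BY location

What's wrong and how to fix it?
Bug: SUM(battery) and COUNT(*) are both integers; the division truncates the fractional part

Fix: Cast one side to REAL so the division keeps the fractional part

Corrected query:
SELECT location, SUM(battery) * 1.0 / COUNT(*) AS avg_battery FROM sensors GROUP BY location

Result:
location    | avg_battery
------------+------------
Lab-A       | 62.5       
Lab-B       | 90         
Roof        | 27         
Server-Room | 34.5       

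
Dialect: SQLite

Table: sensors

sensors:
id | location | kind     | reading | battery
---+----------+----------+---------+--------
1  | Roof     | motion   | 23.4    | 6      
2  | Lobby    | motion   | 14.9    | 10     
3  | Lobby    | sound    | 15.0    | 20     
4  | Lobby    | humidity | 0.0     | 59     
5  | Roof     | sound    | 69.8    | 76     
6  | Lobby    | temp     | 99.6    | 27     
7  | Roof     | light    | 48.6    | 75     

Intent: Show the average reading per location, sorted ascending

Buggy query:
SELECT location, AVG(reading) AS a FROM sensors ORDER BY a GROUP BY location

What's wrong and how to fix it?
Bug: GROUP BY must precede ORDER BY

Fix: Move ORDER BY to the end, after GROUP BY

Corrected query:
SELECT location, AVG(reading) AS a FROM sensors GROUP BY location ORDER BY a

Result:
location | a        
---------+----------
Lobby    | 32.375   
Roof     | 47.266667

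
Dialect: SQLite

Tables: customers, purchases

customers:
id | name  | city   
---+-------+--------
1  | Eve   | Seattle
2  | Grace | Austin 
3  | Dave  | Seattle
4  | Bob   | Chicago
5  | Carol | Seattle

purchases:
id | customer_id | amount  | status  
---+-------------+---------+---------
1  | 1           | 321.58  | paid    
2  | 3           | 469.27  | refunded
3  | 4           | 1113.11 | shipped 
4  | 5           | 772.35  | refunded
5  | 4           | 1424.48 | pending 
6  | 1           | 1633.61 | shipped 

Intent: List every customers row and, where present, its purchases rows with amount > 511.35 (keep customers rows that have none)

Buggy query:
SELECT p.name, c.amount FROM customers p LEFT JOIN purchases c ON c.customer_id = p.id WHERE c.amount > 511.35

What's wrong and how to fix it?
Bug: A WHERE condition on the right-hand table after LEFT JOIN drops unmatched parents

Fix: Move the right-table condition into the ON clause so unmatched parents are kept

Corrected query:
SELECT p.name, c.amount FROM customers p LEFT JOIN purchases c ON c.customer_id = p.id AND c.amount > 511.35

Result:
name  | amount 
------+--------
Eve   | 1633.61
Grace | NULL   
Dave  | NULL   
Bob   | 1113.11
Bob   | 1424.48
Carol | 772.35 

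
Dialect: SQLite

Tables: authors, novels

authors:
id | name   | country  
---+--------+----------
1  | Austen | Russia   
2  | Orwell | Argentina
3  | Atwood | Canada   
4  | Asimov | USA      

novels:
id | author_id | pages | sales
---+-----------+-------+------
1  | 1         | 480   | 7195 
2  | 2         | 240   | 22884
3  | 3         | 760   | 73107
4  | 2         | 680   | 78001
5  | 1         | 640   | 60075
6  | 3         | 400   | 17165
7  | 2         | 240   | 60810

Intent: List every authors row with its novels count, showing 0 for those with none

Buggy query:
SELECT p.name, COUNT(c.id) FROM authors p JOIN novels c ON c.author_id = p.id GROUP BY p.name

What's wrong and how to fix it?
Bug: An inner join excludes parents with zero children

Fix: Use LEFT JOIN so parents without children still appear (COUNT(c.id) gives 0)

Corrected query:
SELECT p.name, COUNT(c.id) FROM authors p LEFT JOIN novels c ON c.author_id = p.id GROUP BY p.name

Result:
name   | COUNT(c.id)
-------+------------
Asimov | 0          
Atwood | 2          
Austen | 2          
Orwell | 3          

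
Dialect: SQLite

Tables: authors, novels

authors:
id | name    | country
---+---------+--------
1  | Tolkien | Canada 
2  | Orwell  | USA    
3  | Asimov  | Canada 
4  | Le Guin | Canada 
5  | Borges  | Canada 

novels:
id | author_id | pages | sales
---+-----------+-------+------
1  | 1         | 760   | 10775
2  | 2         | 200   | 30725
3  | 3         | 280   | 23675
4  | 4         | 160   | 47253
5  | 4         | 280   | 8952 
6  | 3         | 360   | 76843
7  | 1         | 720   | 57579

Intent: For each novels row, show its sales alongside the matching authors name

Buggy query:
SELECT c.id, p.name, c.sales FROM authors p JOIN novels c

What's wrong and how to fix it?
Bug: JOIN with no ON clause produces a cartesian product; every novels row pairs with every authors row

Fix: Specify the join condition linking the foreign key to the parent id

Corrected query:
SELECT c.id, p.name, c.sales FROM authors p JOIN novels c ON c.author_id = p.id

Result:
id | name    | sales
---+---------+------
1  | Tolkien | 10775
2  | Orwell  | 30725
3  | Asimov  | 23675
4  | Le Guin | 47253
5  | Le Guin | 8952 
6  | Asimov  | 76843
7  | Tolkien | 57579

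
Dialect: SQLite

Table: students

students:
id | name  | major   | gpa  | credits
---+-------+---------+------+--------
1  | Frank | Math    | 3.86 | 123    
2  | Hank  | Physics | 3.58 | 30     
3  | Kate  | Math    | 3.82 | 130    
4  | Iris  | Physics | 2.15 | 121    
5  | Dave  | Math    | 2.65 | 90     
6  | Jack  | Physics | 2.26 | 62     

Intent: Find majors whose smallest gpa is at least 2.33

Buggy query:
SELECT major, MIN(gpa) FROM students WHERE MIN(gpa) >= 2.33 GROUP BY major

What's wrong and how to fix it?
Bug: MIN() in WHERE is a misuse of aggregate

Fix: Replace WHERE with HAVING after the GROUP BY

Corrected query:
SELECT major, MIN(gpa) FROM students GROUP BY major HAVING MIN(gpa) >= 2.33

Result:
major | MIN(gpa)
------+---------
Math  | 2.65    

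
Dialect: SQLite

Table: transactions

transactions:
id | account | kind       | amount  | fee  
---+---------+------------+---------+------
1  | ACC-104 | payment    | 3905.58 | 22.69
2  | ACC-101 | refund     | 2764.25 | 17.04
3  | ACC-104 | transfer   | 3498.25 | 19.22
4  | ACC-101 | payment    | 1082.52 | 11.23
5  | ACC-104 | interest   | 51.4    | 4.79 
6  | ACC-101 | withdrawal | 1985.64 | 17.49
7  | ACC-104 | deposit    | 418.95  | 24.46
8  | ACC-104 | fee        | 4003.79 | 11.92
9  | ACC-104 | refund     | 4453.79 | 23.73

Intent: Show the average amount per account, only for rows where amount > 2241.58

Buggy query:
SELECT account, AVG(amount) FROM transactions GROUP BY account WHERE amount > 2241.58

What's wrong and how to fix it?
Bug: WHERE cannot follow GROUP BY

Fix: Place WHERE between FROM and GROUP BY

Corrected query:
SELECT account, AVG(amount) FROM transactions WHERE amount > 2241.58 GROUP BY account

Result:
account | AVG(amount)
--------+------------
ACC-101 | 2764.25    
ACC-104 | 3965.3525  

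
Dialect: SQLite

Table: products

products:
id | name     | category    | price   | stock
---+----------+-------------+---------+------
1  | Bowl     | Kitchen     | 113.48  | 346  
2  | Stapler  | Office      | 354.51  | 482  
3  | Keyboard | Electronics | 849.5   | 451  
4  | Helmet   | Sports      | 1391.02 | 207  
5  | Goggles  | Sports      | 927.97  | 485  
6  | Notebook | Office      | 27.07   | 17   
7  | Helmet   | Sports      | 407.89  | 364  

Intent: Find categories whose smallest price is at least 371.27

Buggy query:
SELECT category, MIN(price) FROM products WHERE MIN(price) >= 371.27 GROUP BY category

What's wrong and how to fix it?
Bug: MIN() in WHERE is a misuse of aggregate

Fix: Replace WHERE with HAVING after the GROUP BY

Corrected query:
SELECT category, MIN(price) FROM products GROUP BY category HAVING MIN(price) >= 371.27

Result:
category    | MIN(price)
------------+-----------
Electronics | 849.5     
Sports      | 407.89    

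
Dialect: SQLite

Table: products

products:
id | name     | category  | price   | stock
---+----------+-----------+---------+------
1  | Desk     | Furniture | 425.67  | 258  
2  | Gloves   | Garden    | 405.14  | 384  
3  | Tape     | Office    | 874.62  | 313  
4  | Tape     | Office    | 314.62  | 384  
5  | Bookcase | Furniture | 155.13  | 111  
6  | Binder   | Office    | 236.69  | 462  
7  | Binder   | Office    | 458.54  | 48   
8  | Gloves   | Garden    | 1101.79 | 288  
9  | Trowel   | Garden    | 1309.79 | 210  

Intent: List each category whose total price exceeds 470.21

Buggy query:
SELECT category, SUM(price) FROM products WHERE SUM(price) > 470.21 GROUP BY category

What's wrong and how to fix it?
Bug: Aggregate functions cannot appear in a WHERE clause

Fix: Move the aggregate condition to a HAVING clause

Corrected query:
SELECT category, SUM(price) FROM products GROUP BY category HAVING SUM(price) > 470.21

Result:
category  | SUM(price)
----------+-----------
Furniture | 580.8     
Garden    | 2816.72   
Office    | 1884.47   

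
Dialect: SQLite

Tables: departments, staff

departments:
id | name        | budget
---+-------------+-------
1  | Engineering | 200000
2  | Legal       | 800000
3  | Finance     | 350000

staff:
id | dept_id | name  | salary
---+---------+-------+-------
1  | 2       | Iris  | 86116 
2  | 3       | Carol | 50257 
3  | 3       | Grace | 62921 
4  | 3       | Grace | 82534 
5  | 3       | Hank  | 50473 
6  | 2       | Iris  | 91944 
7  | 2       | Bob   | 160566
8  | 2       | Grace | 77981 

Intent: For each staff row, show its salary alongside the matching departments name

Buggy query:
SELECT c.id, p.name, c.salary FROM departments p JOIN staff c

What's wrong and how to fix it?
Bug: JOIN with no ON clause produces a cartesian product; every staff row pairs with every departments row

Fix: Specify the join condition linking the foreign key to the parent id

Corrected query:
SELECT c.id, p.name, c.salary FROM departments p JOIN staff c ON c.dept_id = p.id

Result:
id | name    | salary
---+---------+-------
1  | Legal   | 86116 
2  | Finance | 50257 
3  | Finance | 62921 
4  | Finance | 82534 
5  | Finance | 50473 
6  | Legal   | 91944 
7  | Legal   | 160566
8  | Legal   | 77981 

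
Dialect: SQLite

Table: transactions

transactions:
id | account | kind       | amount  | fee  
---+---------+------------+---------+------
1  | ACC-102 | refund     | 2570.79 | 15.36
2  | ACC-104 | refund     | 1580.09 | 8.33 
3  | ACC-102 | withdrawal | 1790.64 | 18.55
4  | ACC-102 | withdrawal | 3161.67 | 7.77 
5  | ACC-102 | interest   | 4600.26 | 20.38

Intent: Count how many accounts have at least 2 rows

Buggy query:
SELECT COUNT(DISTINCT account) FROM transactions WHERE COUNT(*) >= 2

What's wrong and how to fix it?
Bug: COUNT(*) cannot appear in WHERE; the per-group count doesn't exist yet

Fix: Use a subquery that GROUPs and filters with HAVING, then count its rows

Corrected query:
SELECT COUNT(*) FROM (SELECT account FROM transactions GROUP BY account HAVING COUNT(*) >= 2)

Result:
COUNT(*)
--------
1       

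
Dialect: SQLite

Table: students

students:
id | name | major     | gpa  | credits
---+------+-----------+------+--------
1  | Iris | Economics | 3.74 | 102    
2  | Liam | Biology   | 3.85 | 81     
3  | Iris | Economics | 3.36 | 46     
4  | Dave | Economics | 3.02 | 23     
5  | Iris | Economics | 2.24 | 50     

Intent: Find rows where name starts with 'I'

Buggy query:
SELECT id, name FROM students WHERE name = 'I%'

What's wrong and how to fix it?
Bug: Wildcards only work with LIKE; '=' treats '%' as a literal character

Fix: Use LIKE for wildcard pattern matching

Corrected query:
SELECT id, name FROM students WHERE name LIKE 'I%'

Result:
id | name
---+-----
1  | Iris
3  | Iris
5  | Iris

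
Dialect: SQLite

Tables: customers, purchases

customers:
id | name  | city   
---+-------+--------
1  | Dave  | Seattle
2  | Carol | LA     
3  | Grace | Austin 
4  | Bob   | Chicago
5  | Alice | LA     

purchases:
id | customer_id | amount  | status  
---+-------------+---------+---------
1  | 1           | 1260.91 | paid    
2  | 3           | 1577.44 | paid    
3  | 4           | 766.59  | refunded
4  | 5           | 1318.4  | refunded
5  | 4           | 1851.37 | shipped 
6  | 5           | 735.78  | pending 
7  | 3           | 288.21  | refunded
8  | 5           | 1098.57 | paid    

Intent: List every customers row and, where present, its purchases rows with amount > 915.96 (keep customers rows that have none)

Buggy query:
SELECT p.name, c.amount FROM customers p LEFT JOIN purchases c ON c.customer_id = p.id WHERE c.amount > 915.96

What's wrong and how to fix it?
Bug: Filtering c.amount in WHERE discards the NULL rows produced by LEFT JOIN, turning it into an inner join

Fix: Move the right-table condition into the ON clause so unmatched parents are kept

Corrected query:
SELECT p.name, c.amount FROM customers p LEFT JOIN purchases c ON c.customer_id = p.id AND c.amount > 915.96

Result:
name  | amount 
------+--------
Dave  | 1260.91
Carol | NULL   
Grace | 1577.44
Bob   | 1851.37
Alice | 1098.57
Alice | 1318.4 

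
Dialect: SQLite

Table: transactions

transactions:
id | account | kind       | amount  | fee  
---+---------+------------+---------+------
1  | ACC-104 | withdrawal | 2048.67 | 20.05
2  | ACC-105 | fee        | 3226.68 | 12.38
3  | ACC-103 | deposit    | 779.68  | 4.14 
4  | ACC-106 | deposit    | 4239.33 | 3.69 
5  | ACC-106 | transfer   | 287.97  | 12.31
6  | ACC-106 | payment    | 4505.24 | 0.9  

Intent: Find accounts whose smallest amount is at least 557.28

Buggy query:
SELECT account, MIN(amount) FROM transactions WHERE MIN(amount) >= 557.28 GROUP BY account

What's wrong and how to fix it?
Bug: Aggregates like MIN are computed per group after WHERE runs

Fix: Use HAVING for the per-group MIN condition

Corrected query:
SELECT account, MIN(amount) FROM transactions GROUP BY account HAVING MIN(amount) >= 557.28

Result:
account | MIN(amount)
--------+------------
ACC-103 | 779.68     
ACC-104 | 2048.67    
ACC-105 | 3226.68    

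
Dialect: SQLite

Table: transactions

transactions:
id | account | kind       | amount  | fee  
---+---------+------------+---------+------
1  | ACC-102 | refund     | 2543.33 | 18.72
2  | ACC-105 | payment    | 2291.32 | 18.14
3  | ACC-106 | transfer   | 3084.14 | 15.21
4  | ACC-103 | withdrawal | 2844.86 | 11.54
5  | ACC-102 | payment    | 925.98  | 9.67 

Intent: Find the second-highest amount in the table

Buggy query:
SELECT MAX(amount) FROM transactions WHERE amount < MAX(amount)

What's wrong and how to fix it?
Bug: MAX(amount) on the right of the comparison is an aggregate-in-WHERE error

Fix: Compute the overall MAX in a subquery, then take MAX of rows below it

Corrected query:
SELECT MAX(amount) FROM transactions WHERE amount < (SELECT MAX(amount) FROM transactions)

Result:
MAX(amount)
-----------
2844.86    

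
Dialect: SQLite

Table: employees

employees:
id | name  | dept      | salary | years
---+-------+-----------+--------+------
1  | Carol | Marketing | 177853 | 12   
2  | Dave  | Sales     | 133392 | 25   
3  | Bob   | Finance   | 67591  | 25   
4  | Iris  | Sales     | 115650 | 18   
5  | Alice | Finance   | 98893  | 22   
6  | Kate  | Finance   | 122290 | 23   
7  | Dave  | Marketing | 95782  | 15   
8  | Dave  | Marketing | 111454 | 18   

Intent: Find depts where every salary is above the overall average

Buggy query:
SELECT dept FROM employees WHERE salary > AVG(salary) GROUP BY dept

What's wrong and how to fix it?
Bug: AVG() is an aggregate; it can't sit directly in WHERE

Fix: Use a subquery for AVG and a HAVING MIN(...) filter so the condition holds for every row in the group

Corrected query:
SELECT dept FROM employees GROUP BY dept HAVING MIN(salary) > (SELECT AVG(salary) FROM employees)

Result:
dept 
-----
Sales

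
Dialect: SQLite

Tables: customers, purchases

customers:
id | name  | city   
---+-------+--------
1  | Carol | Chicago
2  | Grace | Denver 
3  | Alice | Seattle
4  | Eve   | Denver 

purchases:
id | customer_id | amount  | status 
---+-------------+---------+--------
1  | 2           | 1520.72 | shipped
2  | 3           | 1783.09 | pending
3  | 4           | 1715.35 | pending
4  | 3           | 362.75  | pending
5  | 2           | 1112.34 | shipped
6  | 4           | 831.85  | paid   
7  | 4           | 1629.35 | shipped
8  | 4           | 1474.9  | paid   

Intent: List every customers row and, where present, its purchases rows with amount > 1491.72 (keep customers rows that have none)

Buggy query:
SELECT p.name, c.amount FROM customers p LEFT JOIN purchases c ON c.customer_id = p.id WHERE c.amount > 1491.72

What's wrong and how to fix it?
Bug: A WHERE condition on the right-hand table after LEFT JOIN drops unmatched parents

Fix: Move the right-table condition into the ON clause so unmatched parents are kept

Corrected query:
SELECT p.name, c.amount FROM customers p LEFT JOIN purchases c ON c.customer_id = p.id AND c.amount > 1491.72

Result:
name  | amount 
------+--------
Carol | NULL   
Grace | 1520.72
Alice | 1783.09
Eve   | 1629.35
Eve   | 1715.35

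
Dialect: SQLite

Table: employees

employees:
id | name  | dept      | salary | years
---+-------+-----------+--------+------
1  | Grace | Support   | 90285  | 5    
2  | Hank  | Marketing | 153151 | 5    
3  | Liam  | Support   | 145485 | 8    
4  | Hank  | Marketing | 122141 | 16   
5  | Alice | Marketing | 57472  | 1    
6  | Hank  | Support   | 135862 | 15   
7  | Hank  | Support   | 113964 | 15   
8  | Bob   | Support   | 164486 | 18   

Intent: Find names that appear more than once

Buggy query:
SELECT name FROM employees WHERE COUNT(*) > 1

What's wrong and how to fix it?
Bug: WHERE can't reference COUNT(*); aggregates are computed after WHERE

Fix: GROUP BY name, then filter groups with HAVING COUNT(*) > 1

Corrected query:
SELECT name FROM employees GROUP BY name HAVING COUNT(*) > 1

Result:
name
----
Hank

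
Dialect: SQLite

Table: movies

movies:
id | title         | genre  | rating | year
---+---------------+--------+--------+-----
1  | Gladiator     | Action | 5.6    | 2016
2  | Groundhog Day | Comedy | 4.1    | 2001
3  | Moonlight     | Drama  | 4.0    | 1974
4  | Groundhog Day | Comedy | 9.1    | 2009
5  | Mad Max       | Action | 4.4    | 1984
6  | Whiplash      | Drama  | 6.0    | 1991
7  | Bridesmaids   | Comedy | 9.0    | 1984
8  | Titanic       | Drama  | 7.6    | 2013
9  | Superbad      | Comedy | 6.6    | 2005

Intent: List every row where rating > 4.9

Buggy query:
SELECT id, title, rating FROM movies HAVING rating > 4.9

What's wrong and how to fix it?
Bug: This is a non-aggregate query (no GROUP BY, no aggregates), so in SQLite the HAVING clause is invalid here; a row-level condition belongs in WHERE

Fix: Use WHERE for row-level filtering

Corrected query:
SELECT id, title, rating FROM movies WHERE rating > 4.9

Result:
id | title         | rating
---+---------------+-------
1  | Gladiator     | 5.6   
4  | Groundhog Day | 9.1   
6  | Whiplash      | 6     
7  | Bridesmaids   | 9     
8  | Titanic       | 7.6   
9  | Superbad      | 6.6   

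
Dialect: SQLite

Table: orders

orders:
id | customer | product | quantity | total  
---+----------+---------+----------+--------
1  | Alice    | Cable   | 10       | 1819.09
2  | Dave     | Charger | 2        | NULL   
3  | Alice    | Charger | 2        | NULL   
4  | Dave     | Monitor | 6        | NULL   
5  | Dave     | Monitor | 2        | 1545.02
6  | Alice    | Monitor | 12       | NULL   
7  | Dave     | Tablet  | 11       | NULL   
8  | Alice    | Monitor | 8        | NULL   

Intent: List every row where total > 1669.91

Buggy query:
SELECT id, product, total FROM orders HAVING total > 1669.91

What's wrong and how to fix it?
Bug: HAVING filters the output of aggregation, but this query has no GROUP BY and no aggregate functions, so SQLite rejects it (HAVING clause on a non-aggregate query); the condition here is per row

Fix: Replace HAVING with WHERE since the condition applies to individual rows

Corrected query:
SELECT id, product, total FROM orders WHERE total > 1669.91

Result:
id | product | total  
---+---------+--------
1  | Cable   | 1819.09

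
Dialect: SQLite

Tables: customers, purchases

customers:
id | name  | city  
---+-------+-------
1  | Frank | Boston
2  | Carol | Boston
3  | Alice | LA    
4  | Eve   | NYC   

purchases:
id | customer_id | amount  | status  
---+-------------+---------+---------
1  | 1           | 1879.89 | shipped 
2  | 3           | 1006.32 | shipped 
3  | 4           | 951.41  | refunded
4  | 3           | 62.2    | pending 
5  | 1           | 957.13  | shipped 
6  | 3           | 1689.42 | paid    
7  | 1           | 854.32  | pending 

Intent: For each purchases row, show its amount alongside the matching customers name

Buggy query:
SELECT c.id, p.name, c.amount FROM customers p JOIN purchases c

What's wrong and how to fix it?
Bug: JOIN with no ON clause produces a cartesian product; every purchases row pairs with every customers row

Fix: Add ON c.customer_id = p.id to the JOIN

Corrected query:
SELECT c.id, p.name, c.amount FROM customers p JOIN purchases c ON c.customer_id = p.id

Result:
id | name  | amount 
---+-------+--------
1  | Frank | 1879.89
2  | Alice | 1006.32
3  | Eve   | 951.41 
4  | Alice | 62.2   
5  | Frank | 957.13 
6  | Alice | 1689.42
7  | Frank | 854.32 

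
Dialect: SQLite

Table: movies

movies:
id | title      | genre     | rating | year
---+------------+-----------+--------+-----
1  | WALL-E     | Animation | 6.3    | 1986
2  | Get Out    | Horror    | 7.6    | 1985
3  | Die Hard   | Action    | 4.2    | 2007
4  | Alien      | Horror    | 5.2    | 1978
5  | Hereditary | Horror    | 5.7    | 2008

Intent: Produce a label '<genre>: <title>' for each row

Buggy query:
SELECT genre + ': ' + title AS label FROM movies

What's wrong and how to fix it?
Bug: '+' is numeric addition; on text columns SQLite converts them to 0 instead of concatenating

Fix: Use the || operator for string concatenation

Corrected query:
SELECT genre || ': ' || title AS label FROM movies

Result:
label             
------------------
Animation: WALL-E 
Horror: Get Out   
Action: Die Hard  
Horror: Alien     
Horror: Hereditary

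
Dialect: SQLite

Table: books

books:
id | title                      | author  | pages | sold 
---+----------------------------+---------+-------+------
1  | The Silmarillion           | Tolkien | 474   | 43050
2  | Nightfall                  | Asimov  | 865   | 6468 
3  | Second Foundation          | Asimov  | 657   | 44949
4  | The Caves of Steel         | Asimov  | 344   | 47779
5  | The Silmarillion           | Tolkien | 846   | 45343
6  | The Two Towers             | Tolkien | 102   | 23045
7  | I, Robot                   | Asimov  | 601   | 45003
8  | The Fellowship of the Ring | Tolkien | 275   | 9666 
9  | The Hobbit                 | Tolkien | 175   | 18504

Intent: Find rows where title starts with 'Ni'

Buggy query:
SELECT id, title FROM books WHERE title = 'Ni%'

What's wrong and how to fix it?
Bug: Wildcards only work with LIKE; '=' treats '%' as a literal character

Fix: Replace '=' with LIKE so 'Ni%' is treated as a pattern

Corrected query:
SELECT id, title FROM books WHERE title LIKE 'Ni%'

Result:
id | title    
---+----------
2  | Nightfall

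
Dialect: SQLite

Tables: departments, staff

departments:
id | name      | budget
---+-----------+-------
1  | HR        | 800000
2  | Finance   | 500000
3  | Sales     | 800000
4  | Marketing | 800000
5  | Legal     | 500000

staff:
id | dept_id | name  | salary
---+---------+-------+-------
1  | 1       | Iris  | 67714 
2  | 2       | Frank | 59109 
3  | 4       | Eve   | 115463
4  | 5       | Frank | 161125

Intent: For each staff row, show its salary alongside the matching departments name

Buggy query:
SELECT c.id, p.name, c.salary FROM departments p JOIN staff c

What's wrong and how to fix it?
Bug: Missing join condition: each staff row is matched to all departments rows instead of just its own

Fix: Add ON c.dept_id = p.id to the JOIN

Corrected query:
SELECT c.id, p.name, c.salary FROM departments p JOIN staff c ON c.dept_id = p.id

Result:
id | name      | salary
---+-----------+-------
1  | HR        | 67714 
2  | Finance   | 59109 
3  | Marketing | 115463
4  | Legal     | 161125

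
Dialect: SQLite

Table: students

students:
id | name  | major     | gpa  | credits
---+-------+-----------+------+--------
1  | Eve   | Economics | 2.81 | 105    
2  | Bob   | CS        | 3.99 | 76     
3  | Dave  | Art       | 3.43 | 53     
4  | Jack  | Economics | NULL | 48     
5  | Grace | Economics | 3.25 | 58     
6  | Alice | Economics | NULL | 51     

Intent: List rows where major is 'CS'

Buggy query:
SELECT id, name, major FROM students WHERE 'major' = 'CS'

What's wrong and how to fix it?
Bug: Single quotes denote string literals in SQL; the column name is being compared as a constant string

Fix: Reference the column as major without single quotes

Corrected query:
SELECT id, name, major FROM students WHERE major = 'CS'

Result:
id | name | major
---+------+------
2  | Bob  | CS   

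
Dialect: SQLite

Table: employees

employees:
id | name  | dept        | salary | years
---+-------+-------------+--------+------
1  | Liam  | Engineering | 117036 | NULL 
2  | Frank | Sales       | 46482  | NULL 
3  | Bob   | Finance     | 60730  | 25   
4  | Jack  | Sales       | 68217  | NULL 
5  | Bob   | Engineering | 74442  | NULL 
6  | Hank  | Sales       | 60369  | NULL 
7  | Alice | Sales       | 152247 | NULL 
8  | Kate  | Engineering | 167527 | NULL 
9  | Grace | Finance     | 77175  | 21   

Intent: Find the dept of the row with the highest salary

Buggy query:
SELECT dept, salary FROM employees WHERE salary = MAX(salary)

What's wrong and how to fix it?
Bug: WHERE is evaluated per row; an aggregate over the whole table isn't defined there

Fix: Use a subquery: WHERE salary = (SELECT MAX(salary) FROM employees)

Corrected query:
SELECT dept, salary FROM employees WHERE salary = (SELECT MAX(salary) FROM employees)

Result:
dept        | salary
------------+-------
Engineering | 167527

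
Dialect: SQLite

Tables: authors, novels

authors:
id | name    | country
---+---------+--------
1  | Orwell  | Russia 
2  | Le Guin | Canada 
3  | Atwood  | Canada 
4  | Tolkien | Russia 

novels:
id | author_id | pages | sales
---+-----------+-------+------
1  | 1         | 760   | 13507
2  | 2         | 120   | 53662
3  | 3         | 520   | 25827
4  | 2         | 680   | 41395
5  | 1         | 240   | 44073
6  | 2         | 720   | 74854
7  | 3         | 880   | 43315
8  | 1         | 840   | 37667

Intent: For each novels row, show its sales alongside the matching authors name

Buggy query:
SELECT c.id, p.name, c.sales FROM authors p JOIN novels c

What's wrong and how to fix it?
Bug: JOIN with no ON clause produces a cartesian product; every novels row pairs with every authors row

Fix: Specify the join condition linking the foreign key to the parent id

Corrected query:
SELECT c.id, p.name, c.sales FROM authors p JOIN novels c ON c.author_id = p.id

Result:
id | name    | sales
---+---------+------
1  | Orwell  | 13507
2  | Le Guin | 53662
3  | Atwood  | 25827
4  | Le Guin | 41395
5  | Orwell  | 44073
6  | Le Guin | 74854
7  | Atwood  | 43315
8  | Orwell  | 37667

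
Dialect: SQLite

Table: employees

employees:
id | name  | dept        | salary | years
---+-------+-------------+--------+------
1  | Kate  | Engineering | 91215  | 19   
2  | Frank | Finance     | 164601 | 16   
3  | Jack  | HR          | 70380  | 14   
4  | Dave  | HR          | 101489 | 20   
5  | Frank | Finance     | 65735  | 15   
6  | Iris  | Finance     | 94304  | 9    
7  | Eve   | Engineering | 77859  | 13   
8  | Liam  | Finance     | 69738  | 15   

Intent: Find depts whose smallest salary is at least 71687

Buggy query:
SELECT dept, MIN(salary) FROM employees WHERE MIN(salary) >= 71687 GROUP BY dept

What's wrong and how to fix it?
Bug: MIN() in WHERE is a misuse of aggregate

Fix: Replace WHERE with HAVING after the GROUP BY

Corrected query:
SELECT dept, MIN(salary) FROM employees GROUP BY dept HAVING MIN(salary) >= 71687

Result:
dept        | MIN(salary)
------------+------------
Engineering | 77859      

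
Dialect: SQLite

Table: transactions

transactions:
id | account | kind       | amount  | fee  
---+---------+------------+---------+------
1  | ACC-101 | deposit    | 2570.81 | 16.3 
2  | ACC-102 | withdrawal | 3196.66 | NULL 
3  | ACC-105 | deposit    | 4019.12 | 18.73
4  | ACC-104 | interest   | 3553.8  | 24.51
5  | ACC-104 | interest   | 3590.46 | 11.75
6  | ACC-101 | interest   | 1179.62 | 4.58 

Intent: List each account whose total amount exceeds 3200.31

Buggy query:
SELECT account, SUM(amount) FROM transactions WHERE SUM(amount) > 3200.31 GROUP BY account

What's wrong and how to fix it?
Bug: Aggregate functions cannot appear in a WHERE clause

Fix: Use HAVING (which filters groups after aggregation) instead of WHERE

Corrected query:
SELECT account, SUM(amount) FROM transactions GROUP BY account HAVING SUM(amount) > 3200.31

Result:
account | SUM(amount)
--------+------------
ACC-101 | 3750.43    
ACC-104 | 7144.26    
ACC-105 | 4019.12    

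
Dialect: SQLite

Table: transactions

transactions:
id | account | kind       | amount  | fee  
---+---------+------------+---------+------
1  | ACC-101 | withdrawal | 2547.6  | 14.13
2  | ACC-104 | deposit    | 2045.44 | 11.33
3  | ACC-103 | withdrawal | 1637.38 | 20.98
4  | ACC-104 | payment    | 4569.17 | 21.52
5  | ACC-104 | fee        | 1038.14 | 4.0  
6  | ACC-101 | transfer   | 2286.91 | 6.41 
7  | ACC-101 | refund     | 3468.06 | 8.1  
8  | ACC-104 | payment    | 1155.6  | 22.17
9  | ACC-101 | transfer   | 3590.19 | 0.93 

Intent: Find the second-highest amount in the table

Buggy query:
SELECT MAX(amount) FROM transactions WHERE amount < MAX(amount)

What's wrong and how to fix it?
Bug: The inner MAX is an aggregate inside WHERE, which is not allowed

Fix: Put the inner MAX in a scalar subquery

Corrected query:
SELECT MAX(amount) FROM transactions WHERE amount < (SELECT MAX(amount) FROM transactions)

Result:
MAX(amount)
-----------
3590.19    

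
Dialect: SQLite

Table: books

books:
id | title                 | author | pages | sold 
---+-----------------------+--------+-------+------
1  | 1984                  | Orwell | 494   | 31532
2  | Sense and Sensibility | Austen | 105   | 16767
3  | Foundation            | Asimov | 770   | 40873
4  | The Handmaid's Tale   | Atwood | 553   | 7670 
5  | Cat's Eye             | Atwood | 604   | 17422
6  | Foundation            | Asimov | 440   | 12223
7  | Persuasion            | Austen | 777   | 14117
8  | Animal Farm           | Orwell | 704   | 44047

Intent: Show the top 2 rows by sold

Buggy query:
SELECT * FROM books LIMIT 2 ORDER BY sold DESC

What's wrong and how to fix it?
Bug: ORDER BY cannot follow LIMIT; LIMIT is the final clause

Fix: Swap the clauses: ORDER BY first, then LIMIT

Corrected query:
SELECT * FROM books ORDER BY sold DESC LIMIT 2

Result:
id | title       | author | pages | sold 
---+-------------+--------+-------+------
8  | Animal Farm | Orwell | 704   | 44047
3  | Foundation  | Asimov | 770   | 40873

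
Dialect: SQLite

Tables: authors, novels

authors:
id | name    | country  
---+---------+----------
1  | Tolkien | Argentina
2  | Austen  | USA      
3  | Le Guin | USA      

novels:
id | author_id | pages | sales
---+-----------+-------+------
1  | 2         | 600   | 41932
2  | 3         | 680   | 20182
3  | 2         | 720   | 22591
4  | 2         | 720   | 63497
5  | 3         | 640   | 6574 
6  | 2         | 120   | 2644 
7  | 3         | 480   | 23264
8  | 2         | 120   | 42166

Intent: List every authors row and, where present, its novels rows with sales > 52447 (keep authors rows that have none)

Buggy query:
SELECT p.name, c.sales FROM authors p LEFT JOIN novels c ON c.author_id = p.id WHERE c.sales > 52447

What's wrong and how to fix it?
Bug: Filtering c.sales in WHERE discards the NULL rows produced by LEFT JOIN, turning it into an inner join

Fix: Put 'c.sales > 52447' in the JOIN's ON clause instead of WHERE

Corrected query:
SELECT p.name, c.sales FROM authors p LEFT JOIN novels c ON c.author_id = p.id AND c.sales > 52447

Result:
name    | sales
--------+------
Tolkien | NULL 
Austen  | 63497
Le Guin | NULL 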